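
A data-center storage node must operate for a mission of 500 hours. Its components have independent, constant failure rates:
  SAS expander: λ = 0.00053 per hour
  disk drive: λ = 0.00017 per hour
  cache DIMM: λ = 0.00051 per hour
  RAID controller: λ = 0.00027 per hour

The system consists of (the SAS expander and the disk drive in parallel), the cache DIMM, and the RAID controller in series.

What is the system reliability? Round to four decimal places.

R(SAS expander) = exp(−0.00053 × 500) = 0.767206
R(disk drive) = exp(−0.00017 × 500) = 0.918512
R(cache DIMM) = exp(−0.00051 × 500) = 0.774916
R(RAID controller) = exp(−0.00027 × 500) = 0.873716
Parallel (SAS expander and disk drive): 1 − (1 − 0.767206)(1 − 0.918512) = 0.981030
Series ([0.981030], cache DIMM, and RAID controller): 0.981030 × 0.774916 × 0.873716 = 0.6642

0.6642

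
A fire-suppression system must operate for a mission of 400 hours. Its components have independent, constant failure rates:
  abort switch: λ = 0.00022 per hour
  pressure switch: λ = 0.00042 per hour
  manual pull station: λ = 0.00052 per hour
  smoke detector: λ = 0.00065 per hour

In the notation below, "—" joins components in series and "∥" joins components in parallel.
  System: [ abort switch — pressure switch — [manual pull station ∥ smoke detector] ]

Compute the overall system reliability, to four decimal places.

R(abort switch) = exp(−0.00022 × 400) = 0.915761
R(pressure switch) = exp(−0.00042 × 400) = 0.845354
R(manual pull station) = exp(−0.00052 × 400) = 0.812207
R(smoke detector) = exp(−0.00065 × 400) = 0.771052
Parallel (manual pull station and smoke detector): 1 − (1 − 0.812207)(1 − 0.771052) = 0.957005
Series (abort switch, pressure switch, and [0.957005]): 0.915761 × 0.845354 × 0.957005 = 0.7409

0.7409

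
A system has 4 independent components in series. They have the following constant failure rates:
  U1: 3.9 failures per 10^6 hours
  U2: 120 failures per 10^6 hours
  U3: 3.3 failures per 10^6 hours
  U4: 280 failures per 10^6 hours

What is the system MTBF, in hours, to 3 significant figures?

2460

Series of exponential components: λ_sys = Σ λ_i
λ_sys = 0.0000039 + 0.00012 + 0.0000033 + 0.00028 = 4.0720e-04 /h
MTBF = 1 / λ_sys = 2460 h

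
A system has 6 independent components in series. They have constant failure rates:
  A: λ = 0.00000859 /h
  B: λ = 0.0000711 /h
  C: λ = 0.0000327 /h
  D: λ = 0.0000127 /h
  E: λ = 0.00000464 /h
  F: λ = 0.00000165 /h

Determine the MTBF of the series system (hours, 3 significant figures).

7610

Series of exponential components: λ_sys = Σ λ_i
λ_sys = 0.00000859 + 0.0000711 + 0.0000327 + 0.0000127 + 0.00000464 + 0.00000165 = 1.3138e-04 /h
MTBF = 1 / λ_sys = 7610 h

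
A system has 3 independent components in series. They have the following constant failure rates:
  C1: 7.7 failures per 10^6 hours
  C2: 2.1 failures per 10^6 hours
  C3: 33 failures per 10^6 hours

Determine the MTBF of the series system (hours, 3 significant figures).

23400

Series of exponential components: λ_sys = Σ λ_i
λ_sys = 0.0000077 + 0.0000021 + 0.000033 = 4.2800e-05 /h
MTBF = 1 / λ_sys = 23400 h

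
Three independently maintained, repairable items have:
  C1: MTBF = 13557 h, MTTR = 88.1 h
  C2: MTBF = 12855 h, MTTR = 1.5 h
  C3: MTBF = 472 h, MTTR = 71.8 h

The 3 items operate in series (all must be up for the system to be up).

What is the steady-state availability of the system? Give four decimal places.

A(C1) = MTBF/(MTBF+MTTR) = 13557/(13557+88.1) = 0.993543
A(C2) = MTBF/(MTBF+MTTR) = 12855/(12855+1.5) = 0.999883
A(C3) = MTBF/(MTBF+MTTR) = 472/(472+71.8) = 0.867966
Series availability: 0.993543 × 0.999883 × 0.867966 = 0.8623

0.8623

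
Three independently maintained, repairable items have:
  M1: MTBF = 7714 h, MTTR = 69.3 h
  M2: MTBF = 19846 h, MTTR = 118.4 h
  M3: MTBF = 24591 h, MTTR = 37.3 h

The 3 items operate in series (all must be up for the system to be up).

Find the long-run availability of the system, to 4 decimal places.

A(M1) = MTBF/(MTBF+MTTR) = 7714/(7714+69.3) = 0.991096
A(M2) = MTBF/(MTBF+MTTR) = 19846/(19846+118.4) = 0.994069
A(M3) = MTBF/(MTBF+MTTR) = 24591/(24591+37.3) = 0.998485
Series availability: 0.991096 × 0.994069 × 0.998485 = 0.9837

0.9837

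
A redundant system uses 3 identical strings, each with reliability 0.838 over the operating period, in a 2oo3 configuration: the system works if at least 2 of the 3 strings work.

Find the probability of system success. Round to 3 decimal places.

R = Σ_{i=2}^{3} C(3,i) p^i (1−p)^{3−i} with p = 0.838
C(3,2)·0.838^2·0.162^1 = 0.34129
C(3,3)·0.838^3·0.162^0 = 0.58848
Sum = 0.930

0.930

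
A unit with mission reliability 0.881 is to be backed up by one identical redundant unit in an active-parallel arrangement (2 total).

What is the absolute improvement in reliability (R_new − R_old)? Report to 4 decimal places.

0.1048

R_before = 0.881
R_after = 1 − (1 − 0.881)^2 = 0.9858
ΔR = 0.9858 − 0.881 = 0.1048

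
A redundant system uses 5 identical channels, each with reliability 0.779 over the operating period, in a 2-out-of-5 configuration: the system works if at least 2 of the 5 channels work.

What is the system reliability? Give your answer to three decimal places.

0.990

R = Σ_{i=2}^{5} C(5,i) p^i (1−p)^{5−i} with p = 0.779
C(5,2)·0.779^2·0.221^3 = 0.06550
C(5,3)·0.779^3·0.221^2 = 0.23089
C(5,4)·0.779^4·0.221^1 = 0.40692
C(5,5)·0.779^5·0.221^0 = 0.28687
Sum = 0.990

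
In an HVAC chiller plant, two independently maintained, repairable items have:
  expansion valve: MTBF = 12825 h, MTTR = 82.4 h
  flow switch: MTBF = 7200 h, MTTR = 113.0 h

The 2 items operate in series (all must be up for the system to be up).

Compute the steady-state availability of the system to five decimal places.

A(expansion valve) = MTBF/(MTBF+MTTR) = 12825/(12825+82.4) = 0.993616
A(flow switch) = MTBF/(MTBF+MTTR) = 7200/(7200+113.0) = 0.984548
Series availability: 0.993616 × 0.984548 = 0.97826

0.97826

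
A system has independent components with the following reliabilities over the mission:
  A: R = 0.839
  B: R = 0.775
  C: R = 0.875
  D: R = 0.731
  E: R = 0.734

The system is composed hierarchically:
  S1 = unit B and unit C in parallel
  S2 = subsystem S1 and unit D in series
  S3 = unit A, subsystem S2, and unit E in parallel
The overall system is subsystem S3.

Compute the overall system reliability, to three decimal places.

0.988

Parallel (B and C): 1 − (1 − 0.77500)(1 − 0.87500) = 0.97188
Series ([0.97188] and D): 0.97188 × 0.73100 = 0.71044
Parallel (A, [0.71044], and E): 1 − (1 − 0.83900)(1 − 0.71044)(1 − 0.73400) = 0.988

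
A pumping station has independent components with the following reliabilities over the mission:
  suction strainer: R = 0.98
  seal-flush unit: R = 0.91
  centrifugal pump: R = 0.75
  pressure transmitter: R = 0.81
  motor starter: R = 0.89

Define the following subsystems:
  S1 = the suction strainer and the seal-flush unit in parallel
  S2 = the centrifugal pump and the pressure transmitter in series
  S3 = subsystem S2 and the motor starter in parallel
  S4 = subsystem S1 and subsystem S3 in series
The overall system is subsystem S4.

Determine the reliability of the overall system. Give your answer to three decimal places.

0.955

Parallel (suction strainer and seal-flush unit): 1 − (1 − 0.98000)(1 − 0.91000) = 0.99820
Series (centrifugal pump and pressure transmitter): 0.75000 × 0.81000 = 0.60750
Parallel ([0.60750] and motor starter): 1 − (1 − 0.60750)(1 − 0.89000) = 0.95683
Series ([0.99820] and [0.95683]): 0.99820 × 0.95683 = 0.955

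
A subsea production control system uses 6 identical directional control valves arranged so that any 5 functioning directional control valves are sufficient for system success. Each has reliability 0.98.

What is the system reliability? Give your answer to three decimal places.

R = Σ_{i=5}^{6} C(6,i) p^i (1−p)^{6−i} with p = 0.98
C(6,5)·0.98^5·0.02^1 = 0.10847
C(6,6)·0.98^6·0.02^0 = 0.88584
Sum = 0.994

0.994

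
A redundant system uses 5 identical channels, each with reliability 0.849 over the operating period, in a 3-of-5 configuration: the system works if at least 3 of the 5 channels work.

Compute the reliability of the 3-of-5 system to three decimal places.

0.973

R = Σ_{i=3}^{5} C(5,i) p^i (1−p)^{5−i} with p = 0.849
C(5,3)·0.849^3·0.151^2 = 0.13953
C(5,4)·0.849^4·0.151^1 = 0.39226
C(5,5)·0.849^5·0.151^0 = 0.44110
Sum = 0.973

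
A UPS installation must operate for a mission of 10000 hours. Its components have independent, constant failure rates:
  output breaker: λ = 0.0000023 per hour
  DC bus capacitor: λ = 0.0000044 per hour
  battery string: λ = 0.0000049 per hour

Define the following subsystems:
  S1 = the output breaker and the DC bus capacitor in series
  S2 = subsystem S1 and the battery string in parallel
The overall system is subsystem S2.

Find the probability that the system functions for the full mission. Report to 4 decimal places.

R(output breaker) = exp(−0.0000023 × 10000) = 0.977262
R(DC bus capacitor) = exp(−0.0000044 × 10000) = 0.956954
R(battery string) = exp(−0.0000049 × 10000) = 0.952181
Series (output breaker and DC bus capacitor): 0.977262 × 0.956954 = 0.935195
Parallel ([0.935195] and battery string): 1 − (1 − 0.935195)(1 − 0.952181) = 0.9969

0.9969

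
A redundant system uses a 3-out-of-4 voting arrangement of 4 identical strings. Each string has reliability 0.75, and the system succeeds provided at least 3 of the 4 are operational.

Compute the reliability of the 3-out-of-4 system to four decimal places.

R = Σ_{i=3}^{4} C(4,i) p^i (1−p)^{4−i} with p = 0.75
C(4,3)·0.75^3·0.25^1 = 0.421875
C(4,4)·0.75^4·0.25^0 = 0.316406
Sum = 0.7383

0.7383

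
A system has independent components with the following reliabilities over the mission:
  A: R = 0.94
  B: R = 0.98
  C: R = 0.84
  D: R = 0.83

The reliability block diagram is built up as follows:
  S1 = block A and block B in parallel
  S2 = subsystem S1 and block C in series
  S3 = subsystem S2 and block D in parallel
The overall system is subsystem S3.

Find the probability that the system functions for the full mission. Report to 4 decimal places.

Parallel (A and B): 1 − (1 − 0.940000)(1 − 0.980000) = 0.998800
Series ([0.998800] and C): 0.998800 × 0.840000 = 0.838992
Parallel ([0.838992] and D): 1 − (1 − 0.838992)(1 − 0.830000) = 0.9726

0.9726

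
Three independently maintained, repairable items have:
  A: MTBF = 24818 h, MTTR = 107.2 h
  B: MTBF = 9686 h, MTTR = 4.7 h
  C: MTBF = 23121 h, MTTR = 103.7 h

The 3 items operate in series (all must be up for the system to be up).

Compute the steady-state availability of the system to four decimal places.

A(A) = MTBF/(MTBF+MTTR) = 24818/(24818+107.2) = 0.995699
A(B) = MTBF/(MTBF+MTTR) = 9686/(9686+4.7) = 0.999515
A(C) = MTBF/(MTBF+MTTR) = 23121/(23121+103.7) = 0.995535
Series availability: 0.995699 × 0.999515 × 0.995535 = 0.9908

0.9908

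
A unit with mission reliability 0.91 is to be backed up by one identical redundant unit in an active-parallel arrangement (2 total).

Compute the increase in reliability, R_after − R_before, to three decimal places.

0.082

R_before = 0.91
R_after = 1 − (1 − 0.91)^2 = 0.992
ΔR = 0.992 − 0.91 = 0.082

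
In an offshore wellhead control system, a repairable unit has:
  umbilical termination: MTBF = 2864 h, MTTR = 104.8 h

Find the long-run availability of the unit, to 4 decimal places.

A(umbilical termination) = MTBF/(MTBF+MTTR) = 2864/(2864+104.8) = 0.9647

0.9647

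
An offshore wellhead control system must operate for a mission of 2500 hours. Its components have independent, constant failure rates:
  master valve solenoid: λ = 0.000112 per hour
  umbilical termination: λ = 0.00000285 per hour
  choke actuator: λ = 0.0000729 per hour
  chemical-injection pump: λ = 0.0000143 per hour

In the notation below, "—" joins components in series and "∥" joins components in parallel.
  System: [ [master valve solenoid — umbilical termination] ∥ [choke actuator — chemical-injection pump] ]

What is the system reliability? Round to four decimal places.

0.9511

R(master valve solenoid) = exp(−0.000112 × 2500) = 0.755784
R(umbilical termination) = exp(−0.00000285 × 2500) = 0.992900
R(choke actuator) = exp(−0.0000729 × 2500) = 0.833393
R(chemical-injection pump) = exp(−0.0000143 × 2500) = 0.964881
Series (master valve solenoid and umbilical termination): 0.755784 × 0.992900 = 0.750418
Series (choke actuator and chemical-injection pump): 0.833393 × 0.964881 = 0.804125
Parallel ([0.750418] and [0.804125]): 1 − (1 − 0.750418)(1 − 0.804125) = 0.9511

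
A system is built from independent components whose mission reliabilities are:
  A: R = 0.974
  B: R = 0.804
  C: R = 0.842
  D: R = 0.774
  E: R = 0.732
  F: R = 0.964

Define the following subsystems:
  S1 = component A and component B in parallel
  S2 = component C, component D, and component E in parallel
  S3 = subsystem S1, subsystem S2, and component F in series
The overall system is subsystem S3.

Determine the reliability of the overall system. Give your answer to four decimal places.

0.9499

Parallel (A and B): 1 − (1 − 0.974000)(1 − 0.804000) = 0.994904
Parallel (C, D, and E): 1 − (1 − 0.842000)(1 − 0.774000)(1 − 0.732000) = 0.990430
Series ([0.994904], [0.990430], and F): 0.994904 × 0.990430 × 0.964000 = 0.9499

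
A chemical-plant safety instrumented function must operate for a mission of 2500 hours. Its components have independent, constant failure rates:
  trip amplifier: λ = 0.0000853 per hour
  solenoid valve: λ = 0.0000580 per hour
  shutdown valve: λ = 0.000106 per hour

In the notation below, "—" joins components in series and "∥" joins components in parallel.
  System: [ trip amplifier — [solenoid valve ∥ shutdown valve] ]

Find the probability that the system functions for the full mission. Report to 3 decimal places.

R(trip amplifier) = exp(−0.0000853 × 2500) = 0.80795
R(solenoid valve) = exp(−0.0000580 × 2500) = 0.86502
R(shutdown valve) = exp(−0.000106 × 2500) = 0.76721
Parallel (solenoid valve and shutdown valve): 1 − (1 − 0.86502)(1 − 0.76721) = 0.96858
Series (trip amplifier and [0.96858]): 0.80795 × 0.96858 = 0.783

0.783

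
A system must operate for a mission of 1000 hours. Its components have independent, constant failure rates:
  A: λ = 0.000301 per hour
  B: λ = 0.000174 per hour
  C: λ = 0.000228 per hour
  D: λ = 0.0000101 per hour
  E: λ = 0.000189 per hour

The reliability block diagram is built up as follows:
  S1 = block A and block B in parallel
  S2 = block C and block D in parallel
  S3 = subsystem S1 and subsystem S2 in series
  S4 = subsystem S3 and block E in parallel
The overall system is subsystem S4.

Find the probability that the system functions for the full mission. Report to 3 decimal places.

R(A) = exp(−0.000301 × 1000) = 0.74008
R(B) = exp(−0.000174 × 1000) = 0.84030
R(C) = exp(−0.000228 × 1000) = 0.79612
R(D) = exp(−0.0000101 × 1000) = 0.98995
R(E) = exp(−0.000189 × 1000) = 0.82779
Parallel (A and B): 1 − (1 − 0.74008)(1 − 0.84030) = 0.95849
Parallel (C and D): 1 − (1 − 0.79612)(1 − 0.98995) = 0.99795
Series ([0.95849] and [0.99795]): 0.95849 × 0.99795 = 0.95653
Parallel ([0.95653] and E): 1 − (1 − 0.95653)(1 − 0.82779) = 0.993

0.993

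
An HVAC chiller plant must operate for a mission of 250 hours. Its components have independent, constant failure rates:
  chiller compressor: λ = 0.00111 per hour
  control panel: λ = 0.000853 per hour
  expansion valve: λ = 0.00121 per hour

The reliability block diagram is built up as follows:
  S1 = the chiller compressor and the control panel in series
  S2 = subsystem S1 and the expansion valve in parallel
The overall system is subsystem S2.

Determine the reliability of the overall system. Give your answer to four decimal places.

0.8988

R(chiller compressor) = exp(−0.00111 × 250) = 0.757676
R(control panel) = exp(−0.000853 × 250) = 0.807954
R(expansion valve) = exp(−0.00121 × 250) = 0.738968
Series (chiller compressor and control panel): 0.757676 × 0.807954 = 0.612167
Parallel ([0.612167] and expansion valve): 1 − (1 − 0.612167)(1 − 0.738968) = 0.8988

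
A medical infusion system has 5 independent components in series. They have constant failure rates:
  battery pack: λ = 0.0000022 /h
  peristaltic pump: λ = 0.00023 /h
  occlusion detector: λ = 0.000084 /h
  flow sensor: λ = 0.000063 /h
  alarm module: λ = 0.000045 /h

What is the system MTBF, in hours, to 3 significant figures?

Series of exponential components: λ_sys = Σ λ_i
λ_sys = 0.0000022 + 0.00023 + 0.000084 + 0.000063 + 0.000045 = 4.2420e-04 /h
MTBF = 1 / λ_sys = 2360 h

2360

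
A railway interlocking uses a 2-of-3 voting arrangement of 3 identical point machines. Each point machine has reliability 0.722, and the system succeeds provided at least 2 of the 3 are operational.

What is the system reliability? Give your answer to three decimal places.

0.811

R = Σ_{i=2}^{3} C(3,i) p^i (1−p)^{3−i} with p = 0.722
C(3,2)·0.722^2·0.278^1 = 0.43475
C(3,3)·0.722^3·0.278^0 = 0.37637
Sum = 0.811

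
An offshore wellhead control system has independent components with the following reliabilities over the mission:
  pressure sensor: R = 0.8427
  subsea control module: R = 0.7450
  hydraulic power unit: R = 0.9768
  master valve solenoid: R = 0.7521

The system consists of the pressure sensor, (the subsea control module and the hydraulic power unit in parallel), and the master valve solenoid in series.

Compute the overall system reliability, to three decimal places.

Parallel (subsea control module and hydraulic power unit): 1 − (1 − 0.74500)(1 − 0.97680) = 0.99408
Series (pressure sensor, [0.99408], and master valve solenoid): 0.84270 × 0.99408 × 0.75210 = 0.630

0.630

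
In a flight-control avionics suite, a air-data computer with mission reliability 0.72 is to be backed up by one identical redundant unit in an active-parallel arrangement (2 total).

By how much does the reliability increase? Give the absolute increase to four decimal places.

R_before = 0.72
R_after = 1 − (1 − 0.72)^2 = 0.9216
ΔR = 0.9216 − 0.72 = 0.2016

0.2016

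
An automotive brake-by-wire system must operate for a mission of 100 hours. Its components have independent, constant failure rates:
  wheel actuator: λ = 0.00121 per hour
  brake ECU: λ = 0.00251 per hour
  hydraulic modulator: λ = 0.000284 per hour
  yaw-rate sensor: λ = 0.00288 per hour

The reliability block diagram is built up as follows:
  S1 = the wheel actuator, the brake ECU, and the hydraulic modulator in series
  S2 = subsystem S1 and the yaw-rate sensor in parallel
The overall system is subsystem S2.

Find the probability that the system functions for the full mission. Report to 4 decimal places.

0.9174

R(wheel actuator) = exp(−0.00121 × 100) = 0.886034
R(brake ECU) = exp(−0.00251 × 100) = 0.778022
R(hydraulic modulator) = exp(−0.000284 × 100) = 0.971999
R(yaw-rate sensor) = exp(−0.00288 × 100) = 0.749762
Series (wheel actuator, brake ECU, and hydraulic modulator): 0.886034 × 0.778022 × 0.971999 = 0.670051
Parallel ([0.670051] and yaw-rate sensor): 1 − (1 − 0.670051)(1 − 0.749762) = 0.9174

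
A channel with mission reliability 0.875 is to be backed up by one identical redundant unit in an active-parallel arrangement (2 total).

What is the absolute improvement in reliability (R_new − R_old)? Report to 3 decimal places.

R_before = 0.875
R_after = 1 − (1 − 0.875)^2 = 0.984
ΔR = 0.984 − 0.875 = 0.109

0.109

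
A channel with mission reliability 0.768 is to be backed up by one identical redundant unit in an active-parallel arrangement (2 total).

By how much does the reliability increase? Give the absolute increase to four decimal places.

R_before = 0.768
R_after = 1 − (1 − 0.768)^2 = 0.9462
ΔR = 0.9462 − 0.768 = 0.1782

0.1782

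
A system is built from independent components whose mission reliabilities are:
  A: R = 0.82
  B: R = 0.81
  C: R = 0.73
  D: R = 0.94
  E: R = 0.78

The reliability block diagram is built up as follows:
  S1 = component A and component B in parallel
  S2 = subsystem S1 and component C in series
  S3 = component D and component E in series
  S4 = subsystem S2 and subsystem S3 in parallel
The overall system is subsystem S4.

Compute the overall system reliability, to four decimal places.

Parallel (A and B): 1 − (1 − 0.820000)(1 − 0.810000) = 0.965800
Series ([0.965800] and C): 0.965800 × 0.730000 = 0.705034
Series (D and E): 0.940000 × 0.780000 = 0.733200
Parallel ([0.705034] and [0.733200]): 1 − (1 − 0.705034)(1 − 0.733200) = 0.9213

0.9213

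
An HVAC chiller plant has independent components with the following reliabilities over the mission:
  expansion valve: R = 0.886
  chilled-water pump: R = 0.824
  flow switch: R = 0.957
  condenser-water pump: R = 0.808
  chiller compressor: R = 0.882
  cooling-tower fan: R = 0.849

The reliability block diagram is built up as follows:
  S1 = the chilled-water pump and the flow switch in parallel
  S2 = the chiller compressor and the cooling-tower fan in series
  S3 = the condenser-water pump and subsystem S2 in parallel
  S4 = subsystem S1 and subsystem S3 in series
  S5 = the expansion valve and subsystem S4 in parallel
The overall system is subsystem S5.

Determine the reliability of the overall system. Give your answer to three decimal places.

Parallel (chilled-water pump and flow switch): 1 − (1 − 0.82400)(1 − 0.95700) = 0.99243
Series (chiller compressor and cooling-tower fan): 0.88200 × 0.84900 = 0.74882
Parallel (condenser-water pump and [0.74882]): 1 − (1 − 0.80800)(1 − 0.74882) = 0.95177
Series ([0.99243] and [0.95177]): 0.99243 × 0.95177 = 0.94457
Parallel (expansion valve and [0.94457]): 1 − (1 − 0.88600)(1 − 0.94457) = 0.994

0.994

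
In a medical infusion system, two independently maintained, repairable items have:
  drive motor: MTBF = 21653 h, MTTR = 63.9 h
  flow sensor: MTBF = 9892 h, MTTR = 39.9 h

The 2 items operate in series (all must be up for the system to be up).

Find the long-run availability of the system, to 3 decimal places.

A(drive motor) = MTBF/(MTBF+MTTR) = 21653/(21653+63.9) = 0.997058
A(flow sensor) = MTBF/(MTBF+MTTR) = 9892/(9892+39.9) = 0.995983
Series availability: 0.997058 × 0.995983 = 0.993

0.993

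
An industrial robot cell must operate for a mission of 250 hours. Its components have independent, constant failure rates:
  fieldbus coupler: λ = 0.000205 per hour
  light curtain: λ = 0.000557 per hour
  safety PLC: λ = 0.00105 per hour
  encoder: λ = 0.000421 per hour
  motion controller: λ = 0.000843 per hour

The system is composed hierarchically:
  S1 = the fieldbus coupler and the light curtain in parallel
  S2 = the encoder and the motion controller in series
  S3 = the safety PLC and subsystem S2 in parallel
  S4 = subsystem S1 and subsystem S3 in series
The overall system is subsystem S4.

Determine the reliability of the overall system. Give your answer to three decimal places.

0.931

R(fieldbus coupler) = exp(−0.000205 × 250) = 0.95004
R(light curtain) = exp(−0.000557 × 250) = 0.87001
R(safety PLC) = exp(−0.00105 × 250) = 0.76913
R(encoder) = exp(−0.000421 × 250) = 0.90010
R(motion controller) = exp(−0.000843 × 250) = 0.80998
Parallel (fieldbus coupler and light curtain): 1 − (1 − 0.95004)(1 − 0.87001) = 0.99351
Series (encoder and motion controller): 0.90010 × 0.80998 = 0.72906
Parallel (safety PLC and [0.72906]): 1 − (1 − 0.76913)(1 − 0.72906) = 0.93745
Series ([0.99351] and [0.93745]): 0.99351 × 0.93745 = 0.931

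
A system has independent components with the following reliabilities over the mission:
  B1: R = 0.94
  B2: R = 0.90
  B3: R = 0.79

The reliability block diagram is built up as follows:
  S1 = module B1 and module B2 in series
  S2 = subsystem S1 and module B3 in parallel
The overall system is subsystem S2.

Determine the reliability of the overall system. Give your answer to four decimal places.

0.9677

Series (B1 and B2): 0.940000 × 0.900000 = 0.846000
Parallel ([0.846000] and B3): 1 − (1 − 0.846000)(1 − 0.790000) = 0.9677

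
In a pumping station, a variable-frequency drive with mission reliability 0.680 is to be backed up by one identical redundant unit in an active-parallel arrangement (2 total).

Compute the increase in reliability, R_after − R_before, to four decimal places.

0.2176

R_before = 0.680
R_after = 1 − (1 − 0.680)^2 = 0.8976
ΔR = 0.8976 − 0.680 = 0.2176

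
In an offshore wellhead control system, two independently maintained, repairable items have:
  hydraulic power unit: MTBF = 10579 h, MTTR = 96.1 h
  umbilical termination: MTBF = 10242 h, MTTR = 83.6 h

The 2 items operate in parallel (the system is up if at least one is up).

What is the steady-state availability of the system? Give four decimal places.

0.9999

A(hydraulic power unit) = MTBF/(MTBF+MTTR) = 10579/(10579+96.1) = 0.990998
A(umbilical termination) = MTBF/(MTBF+MTTR) = 10242/(10242+83.6) = 0.991904
Parallel availability: 1 − (1 − 0.990998)(1 − 0.991904) = 0.9999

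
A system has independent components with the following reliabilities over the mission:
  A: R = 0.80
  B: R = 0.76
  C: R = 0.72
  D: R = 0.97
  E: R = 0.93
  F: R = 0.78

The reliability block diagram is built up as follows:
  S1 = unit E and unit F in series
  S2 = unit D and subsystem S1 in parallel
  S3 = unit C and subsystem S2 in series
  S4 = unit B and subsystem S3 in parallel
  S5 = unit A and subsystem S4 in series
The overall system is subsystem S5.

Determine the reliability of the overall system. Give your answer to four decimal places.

0.7451

Series (E and F): 0.930000 × 0.780000 = 0.725400
Parallel (D and [0.725400]): 1 − (1 − 0.970000)(1 − 0.725400) = 0.991762
Series (C and [0.991762]): 0.720000 × 0.991762 = 0.714069
Parallel (B and [0.714069]): 1 − (1 − 0.760000)(1 − 0.714069) = 0.931377
Series (A and [0.931377]): 0.800000 × 0.931377 = 0.7451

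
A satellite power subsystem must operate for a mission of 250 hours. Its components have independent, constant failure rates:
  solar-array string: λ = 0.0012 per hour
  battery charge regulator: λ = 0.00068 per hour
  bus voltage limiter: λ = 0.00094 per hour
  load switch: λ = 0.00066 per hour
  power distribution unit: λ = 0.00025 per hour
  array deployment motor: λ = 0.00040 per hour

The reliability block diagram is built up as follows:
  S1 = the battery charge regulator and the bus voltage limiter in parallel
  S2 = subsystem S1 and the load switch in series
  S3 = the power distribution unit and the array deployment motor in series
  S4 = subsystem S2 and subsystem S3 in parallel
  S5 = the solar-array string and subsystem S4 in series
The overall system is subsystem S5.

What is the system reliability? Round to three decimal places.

R(solar-array string) = exp(−0.0012 × 250) = 0.74082
R(battery charge regulator) = exp(−0.00068 × 250) = 0.84366
R(bus voltage limiter) = exp(−0.00094 × 250) = 0.79057
R(load switch) = exp(−0.00066 × 250) = 0.84789
R(power distribution unit) = exp(−0.00025 × 250) = 0.93941
R(array deployment motor) = exp(−0.00040 × 250) = 0.90484
Parallel (battery charge regulator and bus voltage limiter): 1 − (1 − 0.84366)(1 − 0.79057) = 0.96726
Series ([0.96726] and load switch): 0.96726 × 0.84789 = 0.82013
Series (power distribution unit and array deployment motor): 0.93941 × 0.90484 = 0.85002
Parallel ([0.82013] and [0.85002]): 1 − (1 − 0.82013)(1 − 0.85002) = 0.97302
Series (solar-array string and [0.97302]): 0.74082 × 0.97302 = 0.721

0.721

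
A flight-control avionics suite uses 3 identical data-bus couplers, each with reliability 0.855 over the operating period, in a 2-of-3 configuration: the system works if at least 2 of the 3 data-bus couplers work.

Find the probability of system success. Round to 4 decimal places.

0.9430

R = Σ_{i=2}^{3} C(3,i) p^i (1−p)^{3−i} with p = 0.855
C(3,2)·0.855^2·0.145^1 = 0.317996
C(3,3)·0.855^3·0.145^0 = 0.625026
Sum = 0.9430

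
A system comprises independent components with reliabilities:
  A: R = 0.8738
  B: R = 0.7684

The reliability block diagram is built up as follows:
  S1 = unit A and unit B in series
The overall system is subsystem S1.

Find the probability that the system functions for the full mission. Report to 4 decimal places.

0.6714

Series (A and B): 0.873800 × 0.768400 = 0.6714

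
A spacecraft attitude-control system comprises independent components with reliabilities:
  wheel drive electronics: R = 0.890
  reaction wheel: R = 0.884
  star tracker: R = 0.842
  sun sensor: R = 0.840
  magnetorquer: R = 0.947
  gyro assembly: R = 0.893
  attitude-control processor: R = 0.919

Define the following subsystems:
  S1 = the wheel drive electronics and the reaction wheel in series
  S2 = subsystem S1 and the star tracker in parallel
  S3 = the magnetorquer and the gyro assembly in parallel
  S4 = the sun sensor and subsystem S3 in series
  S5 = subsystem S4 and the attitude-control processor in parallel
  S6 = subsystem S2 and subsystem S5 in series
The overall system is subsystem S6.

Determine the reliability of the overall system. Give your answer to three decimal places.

0.953

Series (wheel drive electronics and reaction wheel): 0.89000 × 0.88400 = 0.78676
Parallel ([0.78676] and star tracker): 1 − (1 − 0.78676)(1 − 0.84200) = 0.96631
Parallel (magnetorquer and gyro assembly): 1 − (1 − 0.94700)(1 − 0.89300) = 0.99433
Series (sun sensor and [0.99433]): 0.84000 × 0.99433 = 0.83524
Parallel ([0.83524] and attitude-control processor): 1 − (1 − 0.83524)(1 − 0.91900) = 0.98665
Series ([0.96631] and [0.98665]): 0.96631 × 0.98665 = 0.953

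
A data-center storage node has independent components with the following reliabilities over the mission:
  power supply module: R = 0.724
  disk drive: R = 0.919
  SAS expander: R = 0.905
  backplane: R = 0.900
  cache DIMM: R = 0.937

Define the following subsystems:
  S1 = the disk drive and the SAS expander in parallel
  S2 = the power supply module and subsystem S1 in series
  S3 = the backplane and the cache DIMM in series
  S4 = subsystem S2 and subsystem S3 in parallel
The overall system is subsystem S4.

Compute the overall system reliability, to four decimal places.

Parallel (disk drive and SAS expander): 1 − (1 − 0.919000)(1 − 0.905000) = 0.992305
Series (power supply module and [0.992305]): 0.724000 × 0.992305 = 0.718429
Series (backplane and cache DIMM): 0.900000 × 0.937000 = 0.843300
Parallel ([0.718429] and [0.843300]): 1 − (1 − 0.718429)(1 − 0.843300) = 0.9559

0.9559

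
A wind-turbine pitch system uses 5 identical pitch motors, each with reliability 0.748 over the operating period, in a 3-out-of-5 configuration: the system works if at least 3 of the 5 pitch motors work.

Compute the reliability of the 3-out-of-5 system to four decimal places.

R = Σ_{i=3}^{5} C(5,i) p^i (1−p)^{5−i} with p = 0.748
C(5,3)·0.748^3·0.252^2 = 0.265770
C(5,4)·0.748^4·0.252^1 = 0.394436
C(5,5)·0.748^5·0.252^0 = 0.234157
Sum = 0.8944

0.8944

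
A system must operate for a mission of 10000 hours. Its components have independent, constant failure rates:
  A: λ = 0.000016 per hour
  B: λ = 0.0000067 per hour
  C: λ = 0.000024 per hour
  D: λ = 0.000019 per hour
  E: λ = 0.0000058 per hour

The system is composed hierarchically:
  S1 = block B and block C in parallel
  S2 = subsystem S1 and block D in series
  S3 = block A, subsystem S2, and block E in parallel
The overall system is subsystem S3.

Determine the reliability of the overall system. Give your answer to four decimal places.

0.9985

R(A) = exp(−0.000016 × 10000) = 0.852144
R(B) = exp(−0.0000067 × 10000) = 0.935195
R(C) = exp(−0.000024 × 10000) = 0.786628
R(D) = exp(−0.000019 × 10000) = 0.826959
R(E) = exp(−0.0000058 × 10000) = 0.943650
Parallel (B and C): 1 − (1 − 0.935195)(1 − 0.786628) = 0.986172
Series ([0.986172] and D): 0.986172 × 0.826959 = 0.815524
Parallel (A, [0.815524], and E): 1 − (1 − 0.852144)(1 − 0.815524)(1 − 0.943650) = 0.9985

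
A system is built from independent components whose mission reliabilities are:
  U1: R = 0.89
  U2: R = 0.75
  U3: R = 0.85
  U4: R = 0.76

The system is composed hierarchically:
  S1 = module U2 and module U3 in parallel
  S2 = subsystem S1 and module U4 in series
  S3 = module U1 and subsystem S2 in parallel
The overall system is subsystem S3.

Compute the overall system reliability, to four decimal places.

0.9705

Parallel (U2 and U3): 1 − (1 − 0.750000)(1 − 0.850000) = 0.962500
Series ([0.962500] and U4): 0.962500 × 0.760000 = 0.731500
Parallel (U1 and [0.731500]): 1 − (1 − 0.890000)(1 − 0.731500) = 0.9705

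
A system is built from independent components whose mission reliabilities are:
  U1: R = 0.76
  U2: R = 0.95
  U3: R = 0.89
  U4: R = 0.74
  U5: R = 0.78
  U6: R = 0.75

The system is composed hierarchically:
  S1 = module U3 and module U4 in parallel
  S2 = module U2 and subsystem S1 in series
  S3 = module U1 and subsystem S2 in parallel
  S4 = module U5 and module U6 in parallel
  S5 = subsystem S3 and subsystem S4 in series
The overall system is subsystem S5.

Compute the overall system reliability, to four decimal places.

0.9275

Parallel (U3 and U4): 1 − (1 − 0.890000)(1 − 0.740000) = 0.971400
Series (U2 and [0.971400]): 0.950000 × 0.971400 = 0.922830
Parallel (U1 and [0.922830]): 1 − (1 − 0.760000)(1 − 0.922830) = 0.981479
Parallel (U5 and U6): 1 − (1 − 0.780000)(1 − 0.750000) = 0.945000
Series ([0.981479] and [0.945000]): 0.981479 × 0.945000 = 0.9275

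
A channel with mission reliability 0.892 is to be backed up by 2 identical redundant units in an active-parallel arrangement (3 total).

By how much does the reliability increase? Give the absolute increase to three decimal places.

0.107

R_before = 0.892
R_after = 1 − (1 − 0.892)^3 = 0.999
ΔR = 0.999 − 0.892 = 0.107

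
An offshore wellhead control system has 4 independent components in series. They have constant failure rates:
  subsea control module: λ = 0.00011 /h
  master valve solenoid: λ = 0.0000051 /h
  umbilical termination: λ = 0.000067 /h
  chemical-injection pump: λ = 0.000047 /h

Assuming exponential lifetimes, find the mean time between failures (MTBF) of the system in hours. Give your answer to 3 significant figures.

4360

Series of exponential components: λ_sys = Σ λ_i
λ_sys = 0.00011 + 0.0000051 + 0.000067 + 0.000047 = 2.2910e-04 /h
MTBF = 1 / λ_sys = 4360 h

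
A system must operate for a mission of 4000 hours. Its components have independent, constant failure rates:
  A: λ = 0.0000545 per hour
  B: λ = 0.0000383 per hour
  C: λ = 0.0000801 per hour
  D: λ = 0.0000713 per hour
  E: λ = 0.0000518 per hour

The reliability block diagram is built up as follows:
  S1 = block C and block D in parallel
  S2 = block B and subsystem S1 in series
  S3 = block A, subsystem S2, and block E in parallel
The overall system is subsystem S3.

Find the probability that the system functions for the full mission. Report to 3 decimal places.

0.993

R(A) = exp(−0.0000545 × 4000) = 0.80413
R(B) = exp(−0.0000383 × 4000) = 0.85796
R(C) = exp(−0.0000801 × 4000) = 0.72586
R(D) = exp(−0.0000713 × 4000) = 0.75186
R(E) = exp(−0.0000518 × 4000) = 0.81286
Parallel (C and D): 1 − (1 − 0.72586)(1 − 0.75186) = 0.93197
Series (B and [0.93197]): 0.85796 × 0.93197 = 0.79959
Parallel (A, [0.79959], and E): 1 − (1 − 0.80413)(1 − 0.79959)(1 − 0.81286) = 0.993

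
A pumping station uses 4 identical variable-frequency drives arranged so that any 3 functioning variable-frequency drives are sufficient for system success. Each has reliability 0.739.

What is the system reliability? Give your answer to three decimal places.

R = Σ_{i=3}^{4} C(4,i) p^i (1−p)^{4−i} with p = 0.739
C(4,3)·0.739^3·0.261^1 = 0.42134
C(4,4)·0.739^4·0.261^0 = 0.29825
Sum = 0.720

0.720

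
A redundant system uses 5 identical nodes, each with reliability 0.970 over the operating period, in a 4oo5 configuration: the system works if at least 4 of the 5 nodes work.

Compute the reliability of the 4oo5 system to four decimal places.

0.9915

R = Σ_{i=4}^{5} C(5,i) p^i (1−p)^{5−i} with p = 0.970
C(5,4)·0.970^4·0.030^1 = 0.132794
C(5,5)·0.970^5·0.030^0 = 0.858734
Sum = 0.9915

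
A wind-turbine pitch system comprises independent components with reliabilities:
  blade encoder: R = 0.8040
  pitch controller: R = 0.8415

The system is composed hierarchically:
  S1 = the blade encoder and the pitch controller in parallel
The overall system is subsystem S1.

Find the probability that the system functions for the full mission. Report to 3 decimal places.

0.969

Parallel (blade encoder and pitch controller): 1 − (1 − 0.80400)(1 − 0.84150) = 0.969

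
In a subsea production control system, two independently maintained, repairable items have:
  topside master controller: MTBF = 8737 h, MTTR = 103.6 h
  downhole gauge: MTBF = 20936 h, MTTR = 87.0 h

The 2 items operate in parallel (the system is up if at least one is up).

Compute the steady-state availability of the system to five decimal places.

A(topside master controller) = MTBF/(MTBF+MTTR) = 8737/(8737+103.6) = 0.988281
A(downhole gauge) = MTBF/(MTBF+MTTR) = 20936/(20936+87.0) = 0.995862
Parallel availability: 1 − (1 − 0.988281)(1 − 0.995862) = 0.99995

0.99995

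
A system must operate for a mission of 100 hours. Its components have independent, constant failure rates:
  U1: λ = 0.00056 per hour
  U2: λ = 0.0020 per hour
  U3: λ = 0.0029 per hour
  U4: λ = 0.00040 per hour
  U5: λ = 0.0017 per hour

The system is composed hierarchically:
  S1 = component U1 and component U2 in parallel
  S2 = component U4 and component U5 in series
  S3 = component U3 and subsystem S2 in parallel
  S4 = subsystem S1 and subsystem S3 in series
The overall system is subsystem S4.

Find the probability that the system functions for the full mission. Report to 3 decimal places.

0.943

R(U1) = exp(−0.00056 × 100) = 0.94554
R(U2) = exp(−0.0020 × 100) = 0.81873
R(U3) = exp(−0.0029 × 100) = 0.74826
R(U4) = exp(−0.00040 × 100) = 0.96079
R(U5) = exp(−0.0017 × 100) = 0.84366
Parallel (U1 and U2): 1 − (1 − 0.94554)(1 − 0.81873) = 0.99013
Series (U4 and U5): 0.96079 × 0.84366 = 0.81058
Parallel (U3 and [0.81058]): 1 − (1 − 0.74826)(1 − 0.81058) = 0.95232
Series ([0.99013] and [0.95232]): 0.99013 × 0.95232 = 0.943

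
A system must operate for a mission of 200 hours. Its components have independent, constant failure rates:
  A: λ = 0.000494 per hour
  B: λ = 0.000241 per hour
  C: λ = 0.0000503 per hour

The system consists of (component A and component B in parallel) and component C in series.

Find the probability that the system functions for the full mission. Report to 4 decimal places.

R(A) = exp(−0.000494 × 200) = 0.905924
R(B) = exp(−0.000241 × 200) = 0.952943
R(C) = exp(−0.0000503 × 200) = 0.989990
Parallel (A and B): 1 − (1 − 0.905924)(1 − 0.952943) = 0.995573
Series ([0.995573] and C): 0.995573 × 0.989990 = 0.9856

0.9856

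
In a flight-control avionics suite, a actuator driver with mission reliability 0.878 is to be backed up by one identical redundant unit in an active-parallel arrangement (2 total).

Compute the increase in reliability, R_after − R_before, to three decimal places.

0.107

R_before = 0.878
R_after = 1 − (1 − 0.878)^2 = 0.985
ΔR = 0.985 − 0.878 = 0.107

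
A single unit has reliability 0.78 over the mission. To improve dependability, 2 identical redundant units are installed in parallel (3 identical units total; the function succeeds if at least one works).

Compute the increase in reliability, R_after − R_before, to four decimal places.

0.2094

R_before = 0.78
R_after = 1 − (1 − 0.78)^3 = 0.9894
ΔR = 0.9894 − 0.78 = 0.2094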